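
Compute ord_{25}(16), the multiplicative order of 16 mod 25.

The order of 16 must divide φ(25) = φ(5^2) = 5·(5−1) = 20 = 2^2 · 5.
Divisors of 20: 1, 2, 4, 5, 10, 20.
Compute 16^d (mod 25) for the divisors d until we hit 1:
16^1 ≡ 16
16^2 ≡ 6
16^4 ≡ 11
16^5 ≡ 1
Therefore the multiplicative order of 16 modulo 25 is 5.

5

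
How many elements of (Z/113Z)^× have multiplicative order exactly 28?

φ(113) = 113 − 1 = 112 = 2^4 · 7.
In a cyclic group of order 112, there are φ(d) elements of order d for each divisor d of 112, and zero for non-divisors.
28 = 2^2 · 7 divides 112, and φ(28) = 12.

12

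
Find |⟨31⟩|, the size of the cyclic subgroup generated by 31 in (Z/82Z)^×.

10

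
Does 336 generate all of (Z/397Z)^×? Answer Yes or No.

Yes

φ(397) = 397 − 1 = 396 = 2^2 · 3^2 · 11.
Test 336^(396/q) mod 397 for each prime factor q of 396:
336^198 ≡ 396 (mod 397)  [q = 2: ≢ 1 ✓]
336^132 ≡ 362 (mod 397)  [q = 3: ≢ 1 ✓]
336^36 ≡ 31 (mod 397)  [q = 11: ≢ 1 ✓]
Every test exponent gives a nontrivial residue, hence 336 generates the full group.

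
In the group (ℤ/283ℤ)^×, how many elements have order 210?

φ(283) = 283 − 1 = 282 = 2 · 3 · 47.
(Z/283Z)^× is cyclic (|G| = 282); a cyclic group of order m has exactly φ(d) elements of each order d | m, and none otherwise.
Since 210 ∤ 282, the count is 0.

0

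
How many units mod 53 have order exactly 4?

2

φ(53) = 53 − 1 = 52 = 2^2 · 13.
Since (Z/53Z)^× is cyclic of order 52, the number of elements of order d is φ(d) when d | 52 and 0 otherwise.
4 = 2^2 divides 52, and φ(4) = 2.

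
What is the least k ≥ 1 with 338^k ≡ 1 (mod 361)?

The order of 338 must divide φ(361) = φ(19^2) = 19·(19−1) = 342 = 2 · 3^2 · 19.
Divisors of 342: 1, 2, 3, 6, 9, 18, 19, 38, 57, 114, 171, 342.
Test each divisor d:
338^1 ≡ 338
338^2 ≡ 168
338^3 ≡ 107
338^6 ≡ 258
338^9 ≡ 170
338^18 ≡ 20
338^19 ≡ 262
338^38 ≡ 54
338^57 ≡ 69
338^114 ≡ 68
338^171 ≡ 360
338^342 ≡ 1
So ord_361(338) = 342.

342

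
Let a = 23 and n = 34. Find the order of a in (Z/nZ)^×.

ord(23) | φ(34) = φ(2)·φ(17) = 1·16 = 16 = 2^4.
Divisors of 16: 1, 2, 4, 8, 16.
Check 23^d mod 34 for each divisor in increasing order:
23^1 ≡ 23
23^2 ≡ 19
23^4 ≡ 21
23^8 ≡ 33
23^16 ≡ 1
So ord_34(23) = 16.

16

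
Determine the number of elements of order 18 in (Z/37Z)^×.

6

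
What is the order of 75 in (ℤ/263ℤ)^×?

131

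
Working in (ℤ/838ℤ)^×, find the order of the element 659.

209

The order of 659 must divide φ(838) = φ(2)·φ(419) = 1·418 = 418 = 2 · 11 · 19.
Divisors of 418: 1, 2, 11, 19, 22, 38, 209, 418.
Compute 659^d (mod 838) for the divisors d until we hit 1:
659^1 ≡ 659 (mod 838)
659^2 ≡ 197 (mod 838)
659^11 ≡ 479 (mod 838)
659^19 ≡ 753 (mod 838)
659^22 ≡ 667 (mod 838)
659^38 ≡ 521 (mod 838)
659^209 ≡ 1 (mod 838) ✓
Hence ord(659) = 209.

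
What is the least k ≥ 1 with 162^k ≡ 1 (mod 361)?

342

The order of 162 must divide φ(361) = φ(19^2) = 19·(19−1) = 342 = 2 · 3^2 · 19.
Divisors of 342: 1, 2, 3, 6, 9, 18, 19, 38, 57, 114, 171, 342.
Compute 162^d (mod 361) for the divisors d until we hit 1:
162^1 ≡ 162 (mod 361)
162^2 ≡ 252 (mod 361)
162^3 ≡ 31 (mod 361)
162^6 ≡ 239 (mod 361)
162^9 ≡ 189 (mod 361)
162^18 ≡ 343 (mod 361)
162^19 ≡ 333 (mod 361)
162^38 ≡ 62 (mod 361)
162^57 ≡ 69 (mod 361)
162^114 ≡ 68 (mod 361)
162^171 ≡ 360 (mod 361)
162^342 ≡ 1 (mod 361) ✓
The smallest such exponent is 342, so the order of 162 is 342.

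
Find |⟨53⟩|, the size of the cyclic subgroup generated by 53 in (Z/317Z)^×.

ord(53) | φ(317) = 317 − 1 = 316 = 2^2 · 79.
Divisors of 316: 1, 2, 4, 79, 158, 316.
Evaluate successive powers at the divisors of 316:
53^1 ≡ 53
53^2 ≡ 273
53^4 ≡ 34
53^79 ≡ 316
53^158 ≡ 1
The smallest such exponent is 158, so the order of 53 is 158.

158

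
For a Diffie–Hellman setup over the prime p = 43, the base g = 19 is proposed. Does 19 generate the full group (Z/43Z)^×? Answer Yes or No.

φ(43) = 43 − 1 = 42 = 2 · 3 · 7.
19 is a primitive root mod 43 iff 19^(φ(43)/q) ≢ 1 for every prime q | φ(43), i.e. q ∈ {2, 3, 7}.
19^21 ≡ 42 (mod 43)  [q = 2: ≢ 1 ✓]
19^14 ≡ 36 (mod 43)  [q = 3: ≢ 1 ✓]
19^6 ≡ 11 (mod 43)  [q = 7: ≢ 1 ✓]
All checks pass, so 19 has order 42 and is a primitive root modulo 43.

Yes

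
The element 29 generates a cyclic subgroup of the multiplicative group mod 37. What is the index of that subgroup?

3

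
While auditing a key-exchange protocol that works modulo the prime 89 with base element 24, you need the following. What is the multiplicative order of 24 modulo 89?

Since 24 ∈ (Z/89Z)^×, its order divides φ(89) = 89 − 1 = 88 = 2^3 · 11.
Divisors of 88: 1, 2, 4, 8, 11, 22, 44, 88.
Evaluate successive powers at the divisors of 88:
24^1 ≡ 24
24^2 ≡ 42
24^4 ≡ 73
24^8 ≡ 78
24^11 ≡ 37
24^22 ≡ 34
24^44 ≡ 88
24^88 ≡ 1
The smallest such exponent is 88, so the order of 24 is 88.

88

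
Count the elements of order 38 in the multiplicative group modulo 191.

18

φ(191) = 191 − 1 = 190 = 2 · 5 · 19.
In a cyclic group of order 190, there are φ(d) elements of order d for each divisor d of 190, and zero for non-divisors.
38 = 2 · 19 divides 190, and φ(38) = 18.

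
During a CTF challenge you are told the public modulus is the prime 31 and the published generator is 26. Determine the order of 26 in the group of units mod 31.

Since 26 ∈ (Z/31Z)^×, its order divides φ(31) = 31 − 1 = 30 = 2 · 3 · 5.
Divisors of 30: 1, 2, 3, 5, 6, 10, 15, 30.
Test each divisor d:
26^1 ≡ 26
26^2 ≡ 25
26^3 ≡ 30
26^5 ≡ 6
26^6 ≡ 1
The smallest such exponent is 6, so the order of 26 is 6.

6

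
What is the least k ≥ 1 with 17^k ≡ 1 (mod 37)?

The order of 17 must divide φ(37) = 37 − 1 = 36 = 2^2 · 3^2.
Divisors of 36: 1, 2, 3, 4, 6, 9, 12, 18, 36.
Test each divisor d:
17^1 ≡ 17 (mod 37)
17^2 ≡ 30 (mod 37)
17^3 ≡ 29 (mod 37)
17^4 ≡ 12 (mod 37)
17^6 ≡ 27 (mod 37)
17^9 ≡ 6 (mod 37)
17^12 ≡ 26 (mod 37)
17^18 ≡ 36 (mod 37)
17^36 ≡ 1 (mod 37) ✓
So ord_37(17) = 36.

36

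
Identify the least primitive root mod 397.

5

φ(397) = 397 − 1 = 396 = 2^2 · 3^2 · 11.
g is a primitive root iff g^(396/q) ≢ 1 (mod 397) for each prime q ∈ {2, 3, 11}.
g = 2: 2^198 ≡ 396; 2^132 ≡ 1 — hits 1, so not a primitive root.
g = 3: 3^198 ≡ 1 — hits 1, so not a primitive root.
g = 4: 4^198 ≡ 1 — hits 1, so not a primitive root.
g = 5: 5^198 ≡ 396; 5^132 ≡ 362; 5^36 ≡ 290 — none is 1, so 5 is a primitive root.
The smallest primitive root modulo 397 is 5.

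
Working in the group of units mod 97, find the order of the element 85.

The order of 85 must divide φ(97) = 97 − 1 = 96 = 2^5 · 3.
Divisors of 96: 1, 2, 3, 4, 6, 8, 12, 16, 24, 32, 48, 96.
Compute 85^d (mod 97) for the divisors d until we hit 1:
85^1 ≡ 85
85^2 ≡ 47
85^3 ≡ 18
85^4 ≡ 75
85^6 ≡ 33
85^8 ≡ 96
85^12 ≡ 22
85^16 ≡ 1
So ord_97(85) = 16.

16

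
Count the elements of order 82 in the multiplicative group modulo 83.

40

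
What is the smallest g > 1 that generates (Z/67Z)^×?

φ(67) = 67 − 1 = 66 = 2 · 3 · 11.
g is a primitive root iff g^(66/q) ≢ 1 (mod 67) for each prime q ∈ {2, 3, 11}.
g = 2: 2^33 ≡ 66; 2^22 ≡ 37; 2^6 ≡ 64 — none is 1, so 2 is a primitive root.
The smallest primitive root modulo 67 is 2.

2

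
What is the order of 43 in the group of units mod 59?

58

Since 43 ∈ (Z/59Z)^×, its order divides φ(59) = 59 − 1 = 58 = 2 · 29.
Divisors of 58: 1, 2, 29, 58.
Compute 43^d (mod 59) for the divisors d until we hit 1:
43^1 ≡ 43
43^2 ≡ 20
43^29 ≡ 58
43^58 ≡ 1
The smallest such exponent is 58, so the order of 43 is 58.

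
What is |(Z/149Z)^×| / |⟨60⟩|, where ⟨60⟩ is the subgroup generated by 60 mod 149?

1

ord(60) | φ(149) = 149 − 1 = 148 = 2^2 · 37.
Divisors of 148: 1, 2, 4, 37, 74, 148.
Check 60^d mod 149 for each divisor in increasing order:
60^1 ≡ 60 (mod 149)
60^2 ≡ 24 (mod 149)
60^4 ≡ 129 (mod 149)
60^37 ≡ 105 (mod 149)
60^74 ≡ 148 (mod 149)
60^148 ≡ 1 (mod 149) ✓
So ord_149(60) = 148, hence |⟨60⟩| = 148.
Index = |(Z/149Z)^×| / |⟨60⟩| = 148 / 148 = 1.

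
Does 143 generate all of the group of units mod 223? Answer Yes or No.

No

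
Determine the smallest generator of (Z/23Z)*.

φ(23) = 23 − 1 = 22 = 2 · 11.
Test candidates g = 2, 3, … against the prime factors q ∈ {2, 11} of φ(23): g is a generator iff g^(22/q) ≢ 1 for every such q.
g = 2: 2^11 ≡ 1 — hits 1, so not a primitive root.
g = 3: 3^11 ≡ 1 — hits 1, so not a primitive root.
g = 4: 4^11 ≡ 1 — hits 1, so not a primitive root.
g = 5: 5^11 ≡ 22; 5^2 ≡ 2 — none is 1, so 5 is a primitive root.
The smallest primitive root modulo 23 is 5.

5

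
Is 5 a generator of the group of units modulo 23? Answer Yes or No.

φ(23) = 23 − 1 = 22 = 2 · 11.
It suffices to check that the order of 5 is not a proper divisor of 22: compute 5^(22/q) for q ∈ {2, 11}.
5^11 ≡ 22 (mod 23)  [q = 2: ≢ 1 ✓]
5^2 ≡ 2 (mod 23)  [q = 11: ≢ 1 ✓]
All checks pass, so 5 has order 22 and is a primitive root modulo 23.

Yes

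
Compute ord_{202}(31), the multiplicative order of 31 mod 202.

25

The order of 31 must divide φ(202) = φ(2)·φ(101) = 1·100 = 100 = 2^2 · 5^2.
Divisors of 100: 1, 2, 4, 5, 10, 20, 25, 50, 100.
Test each divisor d:
31^1 ≡ 31
31^2 ≡ 153
31^4 ≡ 179
31^5 ≡ 95
31^10 ≡ 137
31^20 ≡ 185
31^25 ≡ 1
Hence ord(31) = 25.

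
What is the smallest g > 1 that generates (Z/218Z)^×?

φ(218) = φ(2)·φ(109) = 1·108 = 108 = 2^2 · 3^3.
g is a primitive root iff g^(108/q) ≢ 1 (mod 218) for each prime q ∈ {2, 3}.
g = 2: gcd(2, 218) = 2 > 1, not a unit — skip.
g = 3: 3^54 ≡ 1 — hits 1, so not a primitive root.
g = 4: gcd(4, 218) = 2 > 1, not a unit — skip.
g = 5: 5^54 ≡ 1 — hits 1, so not a primitive root.
g = 6: gcd(6, 218) = 2 > 1, not a unit — skip.
g = 7: 7^54 ≡ 1 — hits 1, so not a primitive root.
g = 8: gcd(8, 218) = 2 > 1, not a unit — skip.
g = 9: 9^54 ≡ 1 — hits 1, so not a primitive root.
g = 10: gcd(10, 218) = 2 > 1, not a unit — skip.
g = 11: 11^54 ≡ 217; 11^36 ≡ 45 — none is 1, so 11 is a primitive root.
The smallest primitive root modulo 218 is 11.

11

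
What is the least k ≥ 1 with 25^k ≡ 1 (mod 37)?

18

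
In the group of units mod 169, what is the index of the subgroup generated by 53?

ord(53) | φ(169) = φ(13^2) = 13·(13−1) = 156 = 2^2 · 3 · 13.
Divisors of 156: 1, 2, 3, 4, 6, 12, 13, 26, 39, 52, 78, 156.
Compute 53^d (mod 169) for the divisors d until we hit 1:
53^1 ≡ 53
53^2 ≡ 105
53^3 ≡ 157
53^4 ≡ 40
53^6 ≡ 144
53^12 ≡ 118
53^13 ≡ 1
So ord_169(53) = 13, hence |⟨53⟩| = 13.
The index is φ(169) / ord(53) = 156 / 13 = 12.

12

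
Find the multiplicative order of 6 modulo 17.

The order of 6 must divide φ(17) = 17 − 1 = 16 = 2^4.
Divisors of 16: 1, 2, 4, 8, 16.
Evaluate successive powers at the divisors of 16:
6^1 ≡ 6
6^2 ≡ 2
6^4 ≡ 4
6^8 ≡ 16
6^16 ≡ 1
Hence ord(6) = 16.

16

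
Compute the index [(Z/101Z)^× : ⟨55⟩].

1

ord(55) | φ(101) = 101 − 1 = 100 = 2^2 · 5^2.
Divisors of 100: 1, 2, 4, 5, 10, 20, 25, 50, 100.
Evaluate successive powers at the divisors of 100:
55^1 ≡ 55 (mod 101)
55^2 ≡ 96 (mod 101)
55^4 ≡ 25 (mod 101)
55^5 ≡ 62 (mod 101)
55^10 ≡ 6 (mod 101)
55^20 ≡ 36 (mod 101)
55^25 ≡ 10 (mod 101)
55^50 ≡ 100 (mod 101)
55^100 ≡ 1 (mod 101) ✓
The order of 55 is 100, so the subgroup it generates has 100 elements.
The index is φ(101) / ord(55) = 100 / 100 = 1.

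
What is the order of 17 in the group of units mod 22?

10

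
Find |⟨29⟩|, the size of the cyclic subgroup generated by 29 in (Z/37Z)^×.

12

ord(29) | φ(37) = 37 − 1 = 36 = 2^2 · 3^2.
Divisors of 36: 1, 2, 3, 4, 6, 9, 12, 18, 36.
Test each divisor d:
29^1 ≡ 29 (mod 37)
29^2 ≡ 27 (mod 37)
29^3 ≡ 6 (mod 37)
29^4 ≡ 26 (mod 37)
29^6 ≡ 36 (mod 37)
29^9 ≡ 31 (mod 37)
29^12 ≡ 1 (mod 37) ✓
Therefore the multiplicative order of 29 modulo 37 is 12.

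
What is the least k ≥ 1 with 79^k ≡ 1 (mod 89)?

44

The order of 79 must divide φ(89) = 89 − 1 = 88 = 2^3 · 11.
Divisors of 88: 1, 2, 4, 8, 11, 22, 44, 88.
Compute 79^d (mod 89) for the divisors d until we hit 1:
79^1 ≡ 79 (mod 89)
79^2 ≡ 11 (mod 89)
79^4 ≡ 32 (mod 89)
79^8 ≡ 45 (mod 89)
79^11 ≡ 34 (mod 89)
79^22 ≡ 88 (mod 89)
79^44 ≡ 1 (mod 89) ✓
The smallest such exponent is 44, so the order of 79 is 44.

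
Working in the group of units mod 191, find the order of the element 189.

ord(189) | φ(191) = 191 − 1 = 190 = 2 · 5 · 19.
Divisors of 190: 1, 2, 5, 10, 19, 38, 95, 190.
Evaluate successive powers at the divisors of 190:
189^1 ≡ 189
189^2 ≡ 4
189^5 ≡ 159
189^10 ≡ 69
189^19 ≡ 7
189^38 ≡ 49
189^95 ≡ 190
189^190 ≡ 1
Therefore the multiplicative order of 189 modulo 191 is 190.

190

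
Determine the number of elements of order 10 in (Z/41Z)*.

4

φ(41) = 41 − 1 = 40 = 2^3 · 5.
(Z/41Z)^× is cyclic (|G| = 40); a cyclic group of order m has exactly φ(d) elements of each order d | m, and none otherwise.
10 = 2 · 5 divides 40, and φ(10) = 4.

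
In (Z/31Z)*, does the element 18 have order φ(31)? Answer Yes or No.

No

φ(31) = 31 − 1 = 30 = 2 · 3 · 5.
An element g generates (Z/31Z)^× iff g^(30/q) ≢ 1 (mod 31) for each prime q ∈ {2, 3, 5}.
18^15 ≡ 1 (mod 31)  [q = 2: ≡ 1 ✗]
18^10 ≡ 5 (mod 31)  [q = 3: ≢ 1 ✓]
18^6 ≡ 16 (mod 31)  [q = 5: ≢ 1 ✓]
Since 18^15 ≡ 1, the order of 18 divides 15 < 30, so 18 is not a primitive root.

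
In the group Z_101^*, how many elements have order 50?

20

φ(101) = 101 − 1 = 100 = 2^2 · 5^2.
Since (Z/101Z)^× is cyclic of order 100, the number of elements of order d is φ(d) when d | 100 and 0 otherwise.
50 = 2 · 5^2 divides 100, and φ(50) = 20.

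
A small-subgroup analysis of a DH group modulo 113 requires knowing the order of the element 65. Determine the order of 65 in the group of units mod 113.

16

Since 65 ∈ (Z/113Z)^×, its order divides φ(113) = 113 − 1 = 112 = 2^4 · 7.
Divisors of 112: 1, 2, 4, 7, 8, 14, 16, 28, 56, 112.
Check 65^d mod 113 for each divisor in increasing order:
65^1 ≡ 65 (mod 113)
65^2 ≡ 44 (mod 113)
65^4 ≡ 15 (mod 113)
65^7 ≡ 73 (mod 113)
65^8 ≡ 112 (mod 113)
65^14 ≡ 18 (mod 113)
65^16 ≡ 1 (mod 113) ✓
So ord_113(65) = 16.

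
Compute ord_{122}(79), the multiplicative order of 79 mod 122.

Since 79 ∈ (Z/122Z)^×, its order divides φ(122) = φ(2)·φ(61) = 1·60 = 60 = 2^2 · 3 · 5.
Divisors of 60: 1, 2, 3, 4, 5, 6, 10, 12, 15, 20, 30, 60.
Compute 79^d (mod 122) for the divisors d until we hit 1:
79^1 ≡ 79 (mod 122)
79^2 ≡ 19 (mod 122)
79^3 ≡ 37 (mod 122)
79^4 ≡ 117 (mod 122)
79^5 ≡ 93 (mod 122)
79^6 ≡ 27 (mod 122)
79^10 ≡ 109 (mod 122)
79^12 ≡ 119 (mod 122)
79^15 ≡ 11 (mod 122)
79^20 ≡ 47 (mod 122)
79^30 ≡ 121 (mod 122)
79^60 ≡ 1 (mod 122) ✓
The smallest such exponent is 60, so the order of 79 is 60.

60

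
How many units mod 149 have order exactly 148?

φ(149) = 149 − 1 = 148 = 2^2 · 37.
In a cyclic group of order 148, there are φ(d) elements of order d for each divisor d of 148, and zero for non-divisors.
148 = 2^2 · 37 divides 148, and φ(148) = 72.

72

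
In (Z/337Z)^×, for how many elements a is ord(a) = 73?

0

φ(337) = 337 − 1 = 336 = 2^4 · 3 · 7.
Since (Z/337Z)^× is cyclic of order 336, the number of elements of order d is φ(d) when d | 336 and 0 otherwise.
Here 336 is not a multiple of 73, so there are no elements of order 73.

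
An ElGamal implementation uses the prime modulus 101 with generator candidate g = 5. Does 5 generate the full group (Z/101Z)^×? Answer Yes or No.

No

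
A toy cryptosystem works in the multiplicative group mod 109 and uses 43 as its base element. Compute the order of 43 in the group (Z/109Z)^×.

Since 43 ∈ (Z/109Z)^×, its order divides φ(109) = 109 − 1 = 108 = 2^2 · 3^3.
Divisors of 108: 1, 2, 3, 4, 6, 9, 12, 18, 27, 36, 54, 108.
Compute 43^d (mod 109) for the divisors d until we hit 1:
43^1 ≡ 43
43^2 ≡ 105
43^3 ≡ 46
43^4 ≡ 16
43^6 ≡ 45
43^9 ≡ 108
43^12 ≡ 63
43^18 ≡ 1
The smallest such exponent is 18, so the order of 43 is 18.

18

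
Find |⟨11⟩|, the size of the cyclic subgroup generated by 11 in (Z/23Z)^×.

The order of 11 must divide φ(23) = 23 − 1 = 22 = 2 · 11.
Divisors of 22: 1, 2, 11, 22.
Check 11^d mod 23 for each divisor in increasing order:
11^1 ≡ 11
11^2 ≡ 6
11^11 ≡ 22
11^22 ≡ 1
The smallest such exponent is 22, so the order of 11 is 22.

22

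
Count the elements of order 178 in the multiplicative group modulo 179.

88

φ(179) = 179 − 1 = 178 = 2 · 89.
In a cyclic group of order 178, there are φ(d) elements of order d for each divisor d of 178, and zero for non-divisors.
178 = 2 · 89 divides 178, and φ(178) = 88.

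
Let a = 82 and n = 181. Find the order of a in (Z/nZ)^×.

By Lagrange's theorem, ord_181(82) divides φ(181) = 181 − 1 = 180 = 2^2 · 3^2 · 5.
Divisors of 180: 1, 2, 3, 4, 5, 6, 9, 10, 12, 15, 18, 20, 30, 36, 45, 60, 90, 180.
Compute 82^d (mod 181) for the divisors d until we hit 1:
82^1 ≡ 82 (mod 181)
82^2 ≡ 27 (mod 181)
82^3 ≡ 42 (mod 181)
82^4 ≡ 5 (mod 181)
82^5 ≡ 48 (mod 181)
82^6 ≡ 135 (mod 181)
82^9 ≡ 59 (mod 181)
82^10 ≡ 132 (mod 181)
82^12 ≡ 125 (mod 181)
82^15 ≡ 1 (mod 181) ✓
Therefore the multiplicative order of 82 modulo 181 is 15.

15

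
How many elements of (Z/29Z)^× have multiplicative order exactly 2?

1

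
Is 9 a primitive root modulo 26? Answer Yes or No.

No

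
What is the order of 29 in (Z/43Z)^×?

42

Since 29 ∈ (Z/43Z)^×, its order divides φ(43) = 43 − 1 = 42 = 2 · 3 · 7.
Divisors of 42: 1, 2, 3, 6, 7, 14, 21, 42.
Test each divisor d:
29^1 ≡ 29 (mod 43)
29^2 ≡ 24 (mod 43)
29^3 ≡ 8 (mod 43)
29^6 ≡ 21 (mod 43)
29^7 ≡ 7 (mod 43)
29^14 ≡ 6 (mod 43)
29^21 ≡ 42 (mod 43)
29^42 ≡ 1 (mod 43) ✓
The smallest such exponent is 42, so the order of 29 is 42.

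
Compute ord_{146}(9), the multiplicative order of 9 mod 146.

6

By Lagrange's theorem, ord_146(9) divides φ(146) = φ(2)·φ(73) = 1·72 = 72 = 2^3 · 3^2.
Divisors of 72: 1, 2, 3, 4, 6, 8, 9, 12, 18, 24, 36, 72.
Compute 9^d (mod 146) for the divisors d until we hit 1:
9^1 ≡ 9 (mod 146)
9^2 ≡ 81 (mod 146)
9^3 ≡ 145 (mod 146)
9^4 ≡ 137 (mod 146)
9^6 ≡ 1 (mod 146) ✓
Therefore the multiplicative order of 9 modulo 146 is 6.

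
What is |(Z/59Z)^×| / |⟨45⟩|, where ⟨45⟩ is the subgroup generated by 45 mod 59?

2

Since 45 ∈ (Z/59Z)^×, its order divides φ(59) = 59 − 1 = 58 = 2 · 29.
Divisors of 58: 1, 2, 29, 58.
Compute 45^d (mod 59) for the divisors d until we hit 1:
45^1 ≡ 45
45^2 ≡ 19
45^29 ≡ 1
So ord_59(45) = 29, hence |⟨45⟩| = 29.
The index is φ(59) / ord(45) = 58 / 29 = 2.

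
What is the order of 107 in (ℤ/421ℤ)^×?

15

The order of 107 must divide φ(421) = 421 − 1 = 420 = 2^2 · 3 · 5 · 7.
Divisors of 420: 1, 2, 3, 4, 5, 6, 7, 10, 12, 14, 15, 20, 21, 28, 30, 35, 42, 60, 70, 84, 105, 140, 210, 420.
Check 107^d mod 421 for each divisor in increasing order:
107^1 ≡ 107 (mod 421)
107^2 ≡ 82 (mod 421)
107^3 ≡ 354 (mod 421)
107^4 ≡ 409 (mod 421)
107^5 ≡ 400 (mod 421)
107^6 ≡ 279 (mod 421)
107^7 ≡ 383 (mod 421)
107^10 ≡ 20 (mod 421)
107^12 ≡ 377 (mod 421)
107^14 ≡ 181 (mod 421)
107^15 ≡ 1 (mod 421) ✓
So ord_421(107) = 15.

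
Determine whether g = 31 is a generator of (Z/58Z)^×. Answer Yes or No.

Yes

φ(58) = φ(2)·φ(29) = 1·28 = 28 = 2^2 · 7.
An element g generates (Z/58Z)^× iff g^(28/q) ≢ 1 (mod 58) for each prime q ∈ {2, 7}.
31^14 ≡ 57 (mod 58)  [q = 2: ≢ 1 ✓]
31^4 ≡ 45 (mod 58)  [q = 7: ≢ 1 ✓]
All checks pass, so 31 has order 28 and is a primitive root modulo 58.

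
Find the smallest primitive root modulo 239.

7

φ(239) = 239 − 1 = 238 = 2 · 7 · 17.
Test candidates g = 2, 3, … against the prime factors q ∈ {2, 7, 17} of φ(239): g is a generator iff g^(238/q) ≢ 1 for every such q.
g = 2: 2^119 ≡ 1 — hits 1, so not a primitive root.
g = 3: 3^119 ≡ 1 — hits 1, so not a primitive root.
g = 4: 4^119 ≡ 1 — hits 1, so not a primitive root.
g = 5: 5^119 ≡ 1 — hits 1, so not a primitive root.
g = 6: 6^119 ≡ 1 — hits 1, so not a primitive root.
g = 7: 7^119 ≡ 238; 7^34 ≡ 24; 7^14 ≡ 211 — none is 1, so 7 is a primitive root.
Hence the least primitive root of 239 is 7.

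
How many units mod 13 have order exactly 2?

1

φ(13) = 13 − 1 = 12 = 2^2 · 3.
Since (Z/13Z)^× is cyclic of order 12, the number of elements of order d is φ(d) when d | 12 and 0 otherwise.
2 | 12, and φ(2) = 2 − 1 = 1.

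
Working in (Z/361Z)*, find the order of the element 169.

By Lagrange's theorem, ord_361(169) divides φ(361) = φ(19^2) = 19·(19−1) = 342 = 2 · 3^2 · 19.
Divisors of 342: 1, 2, 3, 6, 9, 18, 19, 38, 57, 114, 171, 342.
Test each divisor d:
169^1 ≡ 169 (mod 361)
169^2 ≡ 42 (mod 361)
169^3 ≡ 239 (mod 361)
169^6 ≡ 83 (mod 361)
169^9 ≡ 343 (mod 361)
169^18 ≡ 324 (mod 361)
169^19 ≡ 245 (mod 361)
169^38 ≡ 99 (mod 361)
169^57 ≡ 68 (mod 361)
169^114 ≡ 292 (mod 361)
169^171 ≡ 1 (mod 361) ✓
Therefore the multiplicative order of 169 modulo 361 is 171.

171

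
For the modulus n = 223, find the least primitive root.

φ(223) = 223 − 1 = 222 = 2 · 3 · 37.
Test candidates g = 2, 3, … against the prime factors q ∈ {2, 3, 37} of φ(223): g is a generator iff g^(222/q) ≢ 1 for every such q.
g = 2: 2^111 ≡ 1 — hits 1, so not a primitive root.
g = 3: 3^111 ≡ 222; 3^74 ≡ 183; 3^6 ≡ 60 — none is 1, so 3 is a primitive root.
The smallest primitive root modulo 223 is 3.

3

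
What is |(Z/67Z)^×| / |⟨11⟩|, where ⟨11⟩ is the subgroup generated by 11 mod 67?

1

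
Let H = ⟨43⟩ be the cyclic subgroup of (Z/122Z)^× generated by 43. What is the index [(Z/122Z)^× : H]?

1

ord(43) | φ(122) = φ(2)·φ(61) = 1·60 = 60 = 2^2 · 3 · 5.
Divisors of 60: 1, 2, 3, 4, 5, 6, 10, 12, 15, 20, 30, 60.
Compute 43^d (mod 122) for the divisors d until we hit 1:
43^1 ≡ 43 (mod 122)
43^2 ≡ 19 (mod 122)
43^3 ≡ 85 (mod 122)
43^4 ≡ 117 (mod 122)
43^5 ≡ 29 (mod 122)
43^6 ≡ 27 (mod 122)
43^10 ≡ 109 (mod 122)
43^12 ≡ 119 (mod 122)
43^15 ≡ 111 (mod 122)
43^20 ≡ 47 (mod 122)
43^30 ≡ 121 (mod 122)
43^60 ≡ 1 (mod 122) ✓
So ord_122(43) = 60, hence |⟨43⟩| = 60.
[(Z/122Z)^× : ⟨43⟩] = 60/60 = 1.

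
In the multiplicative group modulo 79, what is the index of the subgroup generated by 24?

13

ord(24) | φ(79) = 79 − 1 = 78 = 2 · 3 · 13.
Divisors of 78: 1, 2, 3, 6, 13, 26, 39, 78.
Compute 24^d (mod 79) for the divisors d until we hit 1:
24^1 ≡ 24
24^2 ≡ 23
24^3 ≡ 78
24^6 ≡ 1
The order of 24 is 6, so the subgroup it generates has 6 elements.
The index is φ(79) / ord(24) = 78 / 6 = 13.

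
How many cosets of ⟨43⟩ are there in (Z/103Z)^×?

1

By Lagrange's theorem, ord_103(43) divides φ(103) = 103 − 1 = 102 = 2 · 3 · 17.
Divisors of 102: 1, 2, 3, 6, 17, 34, 51, 102.
Test each divisor d:
43^1 ≡ 43 (mod 103)
43^2 ≡ 98 (mod 103)
43^3 ≡ 94 (mod 103)
43^6 ≡ 81 (mod 103)
43^17 ≡ 47 (mod 103)
43^34 ≡ 46 (mod 103)
43^51 ≡ 102 (mod 103)
43^102 ≡ 1 (mod 103) ✓
So ord_103(43) = 102, hence |⟨43⟩| = 102.
The index is φ(103) / ord(43) = 102 / 102 = 1.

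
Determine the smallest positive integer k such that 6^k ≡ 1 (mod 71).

Since 6 ∈ (Z/71Z)^×, its order divides φ(71) = 71 − 1 = 70 = 2 · 5 · 7.
Divisors of 70: 1, 2, 5, 7, 10, 14, 35, 70.
Evaluate successive powers at the divisors of 70:
6^1 ≡ 6
6^2 ≡ 36
6^5 ≡ 37
6^7 ≡ 54
6^10 ≡ 20
6^14 ≡ 5
6^35 ≡ 1
The smallest such exponent is 35, so the order of 6 is 35.

35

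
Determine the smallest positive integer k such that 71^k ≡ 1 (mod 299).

132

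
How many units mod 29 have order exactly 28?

φ(29) = 29 − 1 = 28 = 2^2 · 7.
(Z/29Z)^× is cyclic (|G| = 28); a cyclic group of order m has exactly φ(d) elements of each order d | m, and none otherwise.
28 = 2^2 · 7 divides 28, and φ(28) = 12.

12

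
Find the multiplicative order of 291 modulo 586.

292

By Lagrange's theorem, ord_586(291) divides φ(586) = φ(2)·φ(293) = 1·292 = 292 = 2^2 · 73.
Divisors of 292: 1, 2, 4, 73, 146, 292.
Evaluate successive powers at the divisors of 292:
291^1 ≡ 291 (mod 586)
291^2 ≡ 297 (mod 586)
291^4 ≡ 309 (mod 586)
291^73 ≡ 155 (mod 586)
291^146 ≡ 585 (mod 586)
291^292 ≡ 1 (mod 586) ✓
Therefore the multiplicative order of 291 modulo 586 is 292.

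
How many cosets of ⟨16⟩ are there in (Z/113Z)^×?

16

Since 16 ∈ (Z/113Z)^×, its order divides φ(113) = 113 − 1 = 112 = 2^4 · 7.
Divisors of 112: 1, 2, 4, 7, 8, 14, 16, 28, 56, 112.
Test each divisor d:
16^1 ≡ 16 (mod 113)
16^2 ≡ 30 (mod 113)
16^4 ≡ 109 (mod 113)
16^7 ≡ 1 (mod 113) ✓
The order of 16 is 7, so the subgroup it generates has 7 elements.
Index = |(Z/113Z)^×| / |⟨16⟩| = 112 / 7 = 16.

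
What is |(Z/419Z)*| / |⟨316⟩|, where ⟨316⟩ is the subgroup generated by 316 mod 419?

The order of 316 must divide φ(419) = 419 − 1 = 418 = 2 · 11 · 19.
Divisors of 418: 1, 2, 11, 19, 22, 38, 209, 418.
Evaluate successive powers at the divisors of 418:
316^1 ≡ 316
316^2 ≡ 134
316^11 ≡ 7
316^19 ≡ 69
316^22 ≡ 49
316^38 ≡ 152
316^209 ≡ 1
Thus |⟨316⟩| = ord(316) = 209.
[(Z/419Z)^× : ⟨316⟩] = 418/209 = 2.

2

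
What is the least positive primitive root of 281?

3

φ(281) = 281 − 1 = 280 = 2^3 · 5 · 7.
g is a primitive root iff g^(280/q) ≢ 1 (mod 281) for each prime q ∈ {2, 5, 7}.
g = 2: 2^140 ≡ 1 — hits 1, so not a primitive root.
g = 3: 3^140 ≡ 280; 3^56 ≡ 86; 3^40 ≡ 249 — none is 1, so 3 is a primitive root.
So 3 is the smallest generator of (Z/281Z)^×.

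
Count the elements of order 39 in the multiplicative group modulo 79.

24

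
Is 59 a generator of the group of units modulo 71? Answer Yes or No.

Yes

φ(71) = 71 − 1 = 70 = 2 · 5 · 7.
An element g generates (Z/71Z)^× iff g^(70/q) ≢ 1 (mod 71) for each prime q ∈ {2, 5, 7}.
59^35 ≡ 70 (mod 71)  [q = 2: ≢ 1 ✓]
59^14 ≡ 57 (mod 71)  [q = 5: ≢ 1 ✓]
59^10 ≡ 32 (mod 71)  [q = 7: ≢ 1 ✓]
All checks pass, so 59 has order 70 and is a primitive root modulo 71.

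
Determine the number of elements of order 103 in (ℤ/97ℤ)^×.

φ(97) = 97 − 1 = 96 = 2^5 · 3.
Since (Z/97Z)^× is cyclic of order 96, the number of elements of order d is φ(d) when d | 96 and 0 otherwise.
Here 96 is not a multiple of 103, so there are no elements of order 103.

0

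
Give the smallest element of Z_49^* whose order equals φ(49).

φ(49) = φ(7^2) = 7·(7−1) = 42 = 2 · 3 · 7.
Test candidates g = 2, 3, … against the prime factors q ∈ {2, 3, 7} of φ(49): g is a generator iff g^(42/q) ≢ 1 for every such q.
g = 2: 2^21 ≡ 1 — hits 1, so not a primitive root.
g = 3: 3^21 ≡ 48; 3^14 ≡ 30; 3^6 ≡ 43 — none is 1, so 3 is a primitive root.
The smallest primitive root modulo 49 is 3.

3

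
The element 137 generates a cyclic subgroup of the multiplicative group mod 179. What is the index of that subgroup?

1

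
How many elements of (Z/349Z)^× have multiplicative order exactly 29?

φ(349) = 349 − 1 = 348 = 2^2 · 3 · 29.
In a cyclic group of order 348, there are φ(d) elements of order d for each divisor d of 348, and zero for non-divisors.
29 | 348, and φ(29) = 29 − 1 = 28.

28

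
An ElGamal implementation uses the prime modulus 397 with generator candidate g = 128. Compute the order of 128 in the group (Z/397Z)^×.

44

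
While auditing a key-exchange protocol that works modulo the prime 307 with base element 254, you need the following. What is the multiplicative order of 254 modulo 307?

The order of 254 must divide φ(307) = 307 − 1 = 306 = 2 · 3^2 · 17.
Divisors of 306: 1, 2, 3, 6, 9, 17, 18, 34, 51, 102, 153, 306.
Check 254^d mod 307 for each divisor in increasing order:
254^1 ≡ 254 (mod 307)
254^2 ≡ 46 (mod 307)
254^3 ≡ 18 (mod 307)
254^6 ≡ 17 (mod 307)
254^9 ≡ 306 (mod 307)
254^17 ≡ 139 (mod 307)
254^18 ≡ 1 (mod 307) ✓
Therefore the multiplicative order of 254 modulo 307 is 18.

18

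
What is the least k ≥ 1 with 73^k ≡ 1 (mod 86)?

42

The order of 73 must divide φ(86) = φ(2)·φ(43) = 1·42 = 42 = 2 · 3 · 7.
Divisors of 42: 1, 2, 3, 6, 7, 14, 21, 42.
Test each divisor d:
73^1 ≡ 73
73^2 ≡ 83
73^3 ≡ 39
73^6 ≡ 59
73^7 ≡ 7
73^14 ≡ 49
73^21 ≡ 85
73^42 ≡ 1
Hence ord(73) = 42.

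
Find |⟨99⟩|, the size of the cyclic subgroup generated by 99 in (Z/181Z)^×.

The order of 99 must divide φ(181) = 181 − 1 = 180 = 2^2 · 3^2 · 5.
Divisors of 180: 1, 2, 3, 4, 5, 6, 9, 10, 12, 15, 18, 20, 30, 36, 45, 60, 90, 180.
Compute 99^d (mod 181) for the divisors d until we hit 1:
99^1 ≡ 99
99^2 ≡ 27
99^3 ≡ 139
99^4 ≡ 5
99^5 ≡ 133
99^6 ≡ 135
99^9 ≡ 122
99^10 ≡ 132
99^12 ≡ 125
99^15 ≡ 180
99^18 ≡ 42
99^20 ≡ 48
99^30 ≡ 1
Hence ord(99) = 30.

30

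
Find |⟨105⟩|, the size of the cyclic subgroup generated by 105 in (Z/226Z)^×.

The order of 105 must divide φ(226) = φ(2)·φ(113) = 1·112 = 112 = 2^4 · 7.
Divisors of 112: 1, 2, 4, 7, 8, 14, 16, 28, 56, 112.
Test each divisor d:
105^1 ≡ 105 (mod 226)
105^2 ≡ 177 (mod 226)
105^4 ≡ 141 (mod 226)
105^7 ≡ 15 (mod 226)
105^8 ≡ 219 (mod 226)
105^14 ≡ 225 (mod 226)
105^16 ≡ 49 (mod 226)
105^28 ≡ 1 (mod 226) ✓
The smallest such exponent is 28, so the order of 105 is 28.

28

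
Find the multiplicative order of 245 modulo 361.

9

ord(245) | φ(361) = φ(19^2) = 19·(19−1) = 342 = 2 · 3^2 · 19.
Divisors of 342: 1, 2, 3, 6, 9, 18, 19, 38, 57, 114, 171, 342.
Test each divisor d:
245^1 ≡ 245 (mod 361)
245^2 ≡ 99 (mod 361)
245^3 ≡ 68 (mod 361)
245^6 ≡ 292 (mod 361)
245^9 ≡ 1 (mod 361) ✓
Therefore the multiplicative order of 245 modulo 361 is 9.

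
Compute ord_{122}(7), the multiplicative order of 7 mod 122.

60

The order of 7 must divide φ(122) = φ(2)·φ(61) = 1·60 = 60 = 2^2 · 3 · 5.
Divisors of 60: 1, 2, 3, 4, 5, 6, 10, 12, 15, 20, 30, 60.
Test each divisor d:
7^1 ≡ 7 (mod 122)
7^2 ≡ 49 (mod 122)
7^3 ≡ 99 (mod 122)
7^4 ≡ 83 (mod 122)
7^5 ≡ 93 (mod 122)
7^6 ≡ 41 (mod 122)
7^10 ≡ 109 (mod 122)
7^12 ≡ 95 (mod 122)
7^15 ≡ 11 (mod 122)
7^20 ≡ 47 (mod 122)
7^30 ≡ 121 (mod 122)
7^60 ≡ 1 (mod 122) ✓
Therefore the multiplicative order of 7 modulo 122 is 60.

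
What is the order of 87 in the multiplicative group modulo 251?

The order of 87 must divide φ(251) = 251 − 1 = 250 = 2 · 5^3.
Divisors of 250: 1, 2, 5, 10, 25, 50, 125, 250.
Test each divisor d:
87^1 ≡ 87 (mod 251)
87^2 ≡ 39 (mod 251)
87^5 ≡ 50 (mod 251)
87^10 ≡ 241 (mod 251)
87^25 ≡ 231 (mod 251)
87^50 ≡ 149 (mod 251)
87^125 ≡ 250 (mod 251)
87^250 ≡ 1 (mod 251) ✓
The smallest such exponent is 250, so the order of 87 is 250.

250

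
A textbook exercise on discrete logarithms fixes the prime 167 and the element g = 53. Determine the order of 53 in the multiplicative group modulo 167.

The order of 53 must divide φ(167) = 167 − 1 = 166 = 2 · 83.
Divisors of 166: 1, 2, 83, 166.
Check 53^d mod 167 for each divisor in increasing order:
53^1 ≡ 53
53^2 ≡ 137
53^83 ≡ 166
53^166 ≡ 1
Hence ord(53) = 166.

166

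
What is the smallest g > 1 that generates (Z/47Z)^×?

φ(47) = 47 − 1 = 46 = 2 · 23.
Test candidates g = 2, 3, … against the prime factors q ∈ {2, 23} of φ(47): g is a generator iff g^(46/q) ≢ 1 for every such q.
g = 2: 2^23 ≡ 1 — hits 1, so not a primitive root.
g = 3: 3^23 ≡ 1 — hits 1, so not a primitive root.
g = 4: 4^23 ≡ 1 — hits 1, so not a primitive root.
g = 5: 5^23 ≡ 46; 5^2 ≡ 25 — none is 1, so 5 is a primitive root.
So 5 is the smallest generator of (Z/47Z)^×.

5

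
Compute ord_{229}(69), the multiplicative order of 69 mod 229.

228

Since 69 ∈ (Z/229Z)^×, its order divides φ(229) = 229 − 1 = 228 = 2^2 · 3 · 19.
Divisors of 228: 1, 2, 3, 4, 6, 12, 19, 38, 57, 76, 114, 228.
Evaluate successive powers at the divisors of 228:
69^1 ≡ 69
69^2 ≡ 181
69^3 ≡ 123
69^4 ≡ 14
69^6 ≡ 15
69^12 ≡ 225
69^19 ≡ 211
69^38 ≡ 95
69^57 ≡ 122
69^76 ≡ 94
69^114 ≡ 228
69^228 ≡ 1
The smallest such exponent is 228, so the order of 69 is 228.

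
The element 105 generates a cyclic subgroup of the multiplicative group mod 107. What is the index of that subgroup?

2

The order of 105 must divide φ(107) = 107 − 1 = 106 = 2 · 53.
Divisors of 106: 1, 2, 53, 106.
Compute 105^d (mod 107) for the divisors d until we hit 1:
105^1 ≡ 105 (mod 107)
105^2 ≡ 4 (mod 107)
105^53 ≡ 1 (mod 107) ✓
So ord_107(105) = 53, hence |⟨105⟩| = 53.
The index is φ(107) / ord(105) = 106 / 53 = 2.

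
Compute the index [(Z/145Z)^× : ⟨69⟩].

By Lagrange's theorem, ord_145(69) divides φ(145) = φ(5·29) = (5−1)·(29−1) = 4·28 = 112 = 2^4 · 7.
Divisors of 112: 1, 2, 4, 7, 8, 14, 16, 28, 56, 112.
Compute 69^d (mod 145) for the divisors d until we hit 1:
69^1 ≡ 69 (mod 145)
69^2 ≡ 121 (mod 145)
69^4 ≡ 141 (mod 145)
69^7 ≡ 99 (mod 145)
69^8 ≡ 16 (mod 145)
69^14 ≡ 86 (mod 145)
69^16 ≡ 111 (mod 145)
69^28 ≡ 1 (mod 145) ✓
The order of 69 is 28, so the subgroup it generates has 28 elements.
[(Z/145Z)^× : ⟨69⟩] = 112/28 = 4.

4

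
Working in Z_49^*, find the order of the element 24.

Since 24 ∈ (Z/49Z)^×, its order divides φ(49) = φ(7^2) = 7·(7−1) = 42 = 2 · 3 · 7.
Divisors of 42: 1, 2, 3, 6, 7, 14, 21, 42.
Check 24^d mod 49 for each divisor in increasing order:
24^1 ≡ 24 (mod 49)
24^2 ≡ 37 (mod 49)
24^3 ≡ 6 (mod 49)
24^6 ≡ 36 (mod 49)
24^7 ≡ 31 (mod 49)
24^14 ≡ 30 (mod 49)
24^21 ≡ 48 (mod 49)
24^42 ≡ 1 (mod 49) ✓
Hence ord(24) = 42.

42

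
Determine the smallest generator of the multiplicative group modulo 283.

3

φ(283) = 283 − 1 = 282 = 2 · 3 · 47.
Test candidates g = 2, 3, … against the prime factors q ∈ {2, 3, 47} of φ(283): g is a generator iff g^(282/q) ≢ 1 for every such q.
g = 2: 2^141 ≡ 282; 2^94 ≡ 1 — hits 1, so not a primitive root.
g = 3: 3^141 ≡ 282; 3^94 ≡ 238; 3^6 ≡ 163 — none is 1, so 3 is a primitive root.
The smallest primitive root modulo 283 is 3.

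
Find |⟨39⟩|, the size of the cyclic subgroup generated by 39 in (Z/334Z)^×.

166

By Lagrange's theorem, ord_334(39) divides φ(334) = φ(2)·φ(167) = 1·166 = 166 = 2 · 83.
Divisors of 166: 1, 2, 83, 166.
Evaluate successive powers at the divisors of 166:
39^1 ≡ 39
39^2 ≡ 185
39^83 ≡ 333
39^166 ≡ 1
The smallest such exponent is 166, so the order of 39 is 166.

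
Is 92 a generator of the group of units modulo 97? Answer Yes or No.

Yes

φ(97) = 97 − 1 = 96 = 2^5 · 3.
An element g generates (Z/97Z)^× iff g^(96/q) ≢ 1 (mod 97) for each prime q ∈ {2, 3}.
92^48 ≡ 96 (mod 97)  [q = 2: ≢ 1 ✓]
92^32 ≡ 35 (mod 97)  [q = 3: ≢ 1 ✓]
All checks pass, so 92 has order 96 and is a primitive root modulo 97.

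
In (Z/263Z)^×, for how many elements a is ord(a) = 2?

φ(263) = 263 − 1 = 262 = 2 · 131.
Since (Z/263Z)^× is cyclic of order 262, the number of elements of order d is φ(d) when d | 262 and 0 otherwise.
2 | 262, and φ(2) = 2 − 1 = 1.

1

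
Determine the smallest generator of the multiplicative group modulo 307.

5

φ(307) = 307 − 1 = 306 = 2 · 3^2 · 17.
Test candidates g = 2, 3, … against the prime factors q ∈ {2, 3, 17} of φ(307): g is a generator iff g^(306/q) ≢ 1 for every such q.
g = 2: 2^153 ≡ 306; 2^102 ≡ 1 — hits 1, so not a primitive root.
g = 3: 3^153 ≡ 306; 3^102 ≡ 1 — hits 1, so not a primitive root.
g = 4: 4^153 ≡ 1 — hits 1, so not a primitive root.
g = 5: 5^153 ≡ 306; 5^102 ≡ 289; 5^18 ≡ 81 — none is 1, so 5 is a primitive root.
The smallest primitive root modulo 307 is 5.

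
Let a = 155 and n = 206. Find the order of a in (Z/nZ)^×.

By Lagrange's theorem, ord_206(155) divides φ(206) = φ(2)·φ(103) = 1·102 = 102 = 2 · 3 · 17.
Divisors of 102: 1, 2, 3, 6, 17, 34, 51, 102.
Evaluate successive powers at the divisors of 102:
155^1 ≡ 155
155^2 ≡ 129
155^3 ≡ 13
155^6 ≡ 169
155^17 ≡ 149
155^34 ≡ 159
155^51 ≡ 1
Therefore the multiplicative order of 155 modulo 206 is 51.

51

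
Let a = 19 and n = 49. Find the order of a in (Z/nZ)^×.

Since 19 ∈ (Z/49Z)^×, its order divides φ(49) = φ(7^2) = 7·(7−1) = 42 = 2 · 3 · 7.
Divisors of 42: 1, 2, 3, 6, 7, 14, 21, 42.
Evaluate successive powers at the divisors of 42:
19^1 ≡ 19
19^2 ≡ 18
19^3 ≡ 48
19^6 ≡ 1
The smallest such exponent is 6, so the order of 19 is 6.

6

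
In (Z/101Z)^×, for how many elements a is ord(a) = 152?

0

φ(101) = 101 − 1 = 100 = 2^2 · 5^2.
Since (Z/101Z)^× is cyclic of order 100, the number of elements of order d is φ(d) when d | 100 and 0 otherwise.
Here 100 is not a multiple of 152, so there are no elements of order 152.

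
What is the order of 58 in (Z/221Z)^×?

48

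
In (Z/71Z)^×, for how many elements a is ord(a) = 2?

1

φ(71) = 71 − 1 = 70 = 2 · 5 · 7.
In a cyclic group of order 70, there are φ(d) elements of order d for each divisor d of 70, and zero for non-divisors.
2 | 70, and φ(2) = 2 − 1 = 1.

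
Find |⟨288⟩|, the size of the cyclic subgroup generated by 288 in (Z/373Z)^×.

372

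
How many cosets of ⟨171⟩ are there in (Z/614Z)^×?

ord(171) | φ(614) = φ(2)·φ(307) = 1·306 = 306 = 2 · 3^2 · 17.
Divisors of 306: 1, 2, 3, 6, 9, 17, 18, 34, 51, 102, 153, 306.
Check 171^d mod 614 for each divisor in increasing order:
171^1 ≡ 171 (mod 614)
171^2 ≡ 383 (mod 614)
171^3 ≡ 409 (mod 614)
171^6 ≡ 273 (mod 614)
171^9 ≡ 523 (mod 614)
171^17 ≡ 289 (mod 614)
171^18 ≡ 299 (mod 614)
171^34 ≡ 17 (mod 614)
171^51 ≡ 1 (mod 614) ✓
The order of 171 is 51, so the subgroup it generates has 51 elements.
Index = |(Z/614Z)^×| / |⟨171⟩| = 306 / 51 = 6.

6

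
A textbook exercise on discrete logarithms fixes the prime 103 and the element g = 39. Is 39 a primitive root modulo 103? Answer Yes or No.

No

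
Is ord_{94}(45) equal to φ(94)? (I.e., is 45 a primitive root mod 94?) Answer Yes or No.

Yes

φ(94) = φ(2)·φ(47) = 1·46 = 46 = 2 · 23.
An element g generates (Z/94Z)^× iff g^(46/q) ≢ 1 (mod 94) for each prime q ∈ {2, 23}.
45^23 ≡ 93 (mod 94)  [q = 2: ≢ 1 ✓]
45^2 ≡ 51 (mod 94)  [q = 23: ≢ 1 ✓]
Every test exponent gives a nontrivial residue, hence 45 generates the full group.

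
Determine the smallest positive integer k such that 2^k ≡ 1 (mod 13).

By Lagrange's theorem, ord_13(2) divides φ(13) = 13 − 1 = 12 = 2^2 · 3.
Divisors of 12: 1, 2, 3, 4, 6, 12.
Check 2^d mod 13 for each divisor in increasing order:
2^1 ≡ 2
2^2 ≡ 4
2^3 ≡ 8
2^4 ≡ 3
2^6 ≡ 12
2^12 ≡ 1
Hence ord(2) = 12.

12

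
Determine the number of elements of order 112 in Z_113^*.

48

φ(113) = 113 − 1 = 112 = 2^4 · 7.
(Z/113Z)^× is cyclic (|G| = 112); a cyclic group of order m has exactly φ(d) elements of each order d | m, and none otherwise.
112 = 2^4 · 7 divides 112, and φ(112) = 48.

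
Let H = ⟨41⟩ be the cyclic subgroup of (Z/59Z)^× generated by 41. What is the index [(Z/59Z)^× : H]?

ord(41) | φ(59) = 59 − 1 = 58 = 2 · 29.
Divisors of 58: 1, 2, 29, 58.
Check 41^d mod 59 for each divisor in increasing order:
41^1 ≡ 41 (mod 59)
41^2 ≡ 29 (mod 59)
41^29 ≡ 1 (mod 59) ✓
The order of 41 is 29, so the subgroup it generates has 29 elements.
Index = |(Z/59Z)^×| / |⟨41⟩| = 58 / 29 = 2.

2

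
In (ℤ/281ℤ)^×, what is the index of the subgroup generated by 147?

By Lagrange's theorem, ord_281(147) divides φ(281) = 281 − 1 = 280 = 2^3 · 5 · 7.
Divisors of 280: 1, 2, 4, 5, 7, 8, 10, 14, 20, 28, 35, 40, 56, 70, 140, 280.
Evaluate successive powers at the divisors of 280:
147^1 ≡ 147 (mod 281)
147^2 ≡ 253 (mod 281)
147^4 ≡ 222 (mod 281)
147^5 ≡ 38 (mod 281)
147^7 ≡ 60 (mod 281)
147^8 ≡ 109 (mod 281)
147^10 ≡ 39 (mod 281)
147^14 ≡ 228 (mod 281)
147^20 ≡ 116 (mod 281)
147^28 ≡ 280 (mod 281)
147^35 ≡ 221 (mod 281)
147^40 ≡ 249 (mod 281)
147^56 ≡ 1 (mod 281) ✓
The order of 147 is 56, so the subgroup it generates has 56 elements.
The index is φ(281) / ord(147) = 280 / 56 = 5.

5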